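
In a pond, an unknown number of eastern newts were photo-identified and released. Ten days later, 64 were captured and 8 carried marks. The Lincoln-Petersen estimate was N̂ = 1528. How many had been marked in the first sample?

M = 191

From N = M·C/R: M = N·R / C = 1528·8 / 64 = 12224 / 64 = 191.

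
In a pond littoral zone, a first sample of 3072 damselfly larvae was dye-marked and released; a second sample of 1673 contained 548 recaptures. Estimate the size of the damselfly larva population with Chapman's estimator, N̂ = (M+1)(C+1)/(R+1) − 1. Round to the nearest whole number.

N ≈ 9369

N̂ = (3072+1)(1673+1)/(548+1) − 1 = 3073·1674/549 − 1
= 5144202/549 − 1 ≈ 9370.1 − 1 ≈ 9369.1 → 9369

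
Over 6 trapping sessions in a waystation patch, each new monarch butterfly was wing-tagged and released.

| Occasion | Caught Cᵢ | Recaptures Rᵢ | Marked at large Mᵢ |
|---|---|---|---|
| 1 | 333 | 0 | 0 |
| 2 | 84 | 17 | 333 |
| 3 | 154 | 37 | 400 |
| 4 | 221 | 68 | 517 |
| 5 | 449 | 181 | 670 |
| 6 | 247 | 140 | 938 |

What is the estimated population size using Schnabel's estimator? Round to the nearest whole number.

N ≈ 1662

Σ MᵢCᵢ = 0·333 + 333·84 + 400·154 + 517·221 + 670·449 + 938·247 = 0 + 27972 + 61600 + 114257 + 300830 + 231686 = 736345
Σ Rᵢ = 0 + 17 + 37 + 68 + 181 + 140 = 443
N̂ = 736345 / 443 ≈ 1662.2 → 1662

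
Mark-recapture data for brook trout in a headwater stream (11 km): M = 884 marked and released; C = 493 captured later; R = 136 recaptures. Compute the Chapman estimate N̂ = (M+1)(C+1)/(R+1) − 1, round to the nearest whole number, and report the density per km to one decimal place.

N̂ = 885·494/137 − 1 = 437190/137 − 1 ≈ 3190.2 → 3190
Density = N̂ / area = 3190 / 11 = 290.0 per km

density ≈ 290.0 brook trout per km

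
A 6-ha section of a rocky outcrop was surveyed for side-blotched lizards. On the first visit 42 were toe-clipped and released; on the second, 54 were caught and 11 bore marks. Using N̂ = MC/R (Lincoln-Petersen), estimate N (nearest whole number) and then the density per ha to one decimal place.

density ≈ 34.3 side-blotched lizards per ha

N̂ = 42·54/11 = 2268/11 ≈ 206.2 → 206
Density = N̂ / area = 206 / 6 ≈ 34.33 → 34.3 per ha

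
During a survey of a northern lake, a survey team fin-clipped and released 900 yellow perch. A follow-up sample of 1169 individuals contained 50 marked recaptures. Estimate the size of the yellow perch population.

N = (900 × 1169) / 50 = 1052100 / 50 = 21042

N = 21,042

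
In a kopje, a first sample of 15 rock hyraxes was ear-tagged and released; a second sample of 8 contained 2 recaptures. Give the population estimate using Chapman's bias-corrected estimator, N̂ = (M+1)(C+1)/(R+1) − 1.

N = 47

N̂ = (15+1)(8+1)/(2+1) − 1 = 16·9/3 − 1
= 144/3 − 1 = 48 − 1 = 47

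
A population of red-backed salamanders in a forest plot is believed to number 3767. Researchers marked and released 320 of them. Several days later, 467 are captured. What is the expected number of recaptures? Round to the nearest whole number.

expected recaptures ≈ 40

Expected recaptures E[R] = M·C / N.
E[R] = 320 × 467 / 3767 = 149440 / 3767 ≈ 39.7 → 40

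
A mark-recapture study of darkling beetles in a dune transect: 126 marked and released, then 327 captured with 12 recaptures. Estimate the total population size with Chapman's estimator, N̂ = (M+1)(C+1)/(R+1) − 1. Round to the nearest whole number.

N ≈ 3203

N̂ = (126+1)(327+1)/(12+1) − 1 = 127·328/13 − 1
= 41656/13 − 1 ≈ 3204.3 − 1 ≈ 3203.3 → 3203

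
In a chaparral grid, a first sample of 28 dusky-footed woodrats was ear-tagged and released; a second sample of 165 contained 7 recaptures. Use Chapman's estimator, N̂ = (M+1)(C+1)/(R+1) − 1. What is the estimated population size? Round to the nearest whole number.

N ≈ 601

N̂ = (28+1)(165+1)/(7+1) − 1 = 29·166/8 − 1
= 4814/8 − 1 ≈ 601.8 − 1 ≈ 600.8 → 601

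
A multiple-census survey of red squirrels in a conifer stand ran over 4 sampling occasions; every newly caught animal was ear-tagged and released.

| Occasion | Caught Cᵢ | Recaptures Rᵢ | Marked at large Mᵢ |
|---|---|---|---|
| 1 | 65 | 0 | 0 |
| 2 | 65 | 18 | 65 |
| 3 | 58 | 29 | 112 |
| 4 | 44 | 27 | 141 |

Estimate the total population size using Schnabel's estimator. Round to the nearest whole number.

Σ MᵢCᵢ = 0·65 + 65·65 + 112·58 + 141·44 = 0 + 4225 + 6496 + 6204 = 16925
Σ Rᵢ = 0 + 18 + 29 + 27 = 74
N̂ = 16925 / 74 ≈ 228.7 → 229

N ≈ 229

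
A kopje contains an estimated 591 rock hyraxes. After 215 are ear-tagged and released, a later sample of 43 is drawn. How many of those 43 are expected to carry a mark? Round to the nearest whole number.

expected recaptures ≈ 16

Expected recaptures E[R] = M·C / N.
E[R] = 215 × 43 / 591 = 9245 / 591 ≈ 15.6 → 16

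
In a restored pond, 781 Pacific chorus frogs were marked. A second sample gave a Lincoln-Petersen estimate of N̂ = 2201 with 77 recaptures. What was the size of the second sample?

From N = M·C/R: C = N·R / M = 2201·77 / 781 = 169477 / 781 = 217.

C = 217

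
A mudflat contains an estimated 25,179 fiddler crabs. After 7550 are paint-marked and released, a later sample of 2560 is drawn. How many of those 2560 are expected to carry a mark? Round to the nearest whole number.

expected recaptures ≈ 768

Expected recaptures E[R] = M·C / N.
E[R] = 7550 × 2560 / 25179 = 19328000 / 25179 ≈ 767.6 → 768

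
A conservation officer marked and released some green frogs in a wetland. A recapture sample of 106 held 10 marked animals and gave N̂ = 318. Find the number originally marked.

From N = M·C/R: M = N·R / C = 318·10 / 106 = 3180 / 106 = 30.

M = 30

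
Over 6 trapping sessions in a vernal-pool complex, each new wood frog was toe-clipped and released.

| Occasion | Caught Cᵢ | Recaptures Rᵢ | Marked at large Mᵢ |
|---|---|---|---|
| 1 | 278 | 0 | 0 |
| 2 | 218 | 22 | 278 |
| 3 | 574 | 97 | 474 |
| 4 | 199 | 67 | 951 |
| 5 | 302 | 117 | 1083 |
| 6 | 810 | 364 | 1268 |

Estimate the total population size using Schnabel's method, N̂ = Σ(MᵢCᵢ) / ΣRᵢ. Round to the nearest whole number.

Σ MᵢCᵢ = 0·278 + 278·218 + 474·574 + 951·199 + 1083·302 + 1268·810 = 0 + 60604 + 272076 + 189249 + 327066 + 1027080 = 1876075
Σ Rᵢ = 0 + 22 + 97 + 67 + 117 + 364 = 667
N̂ = 1876075 / 667 ≈ 2812.7 → 2813

N ≈ 2813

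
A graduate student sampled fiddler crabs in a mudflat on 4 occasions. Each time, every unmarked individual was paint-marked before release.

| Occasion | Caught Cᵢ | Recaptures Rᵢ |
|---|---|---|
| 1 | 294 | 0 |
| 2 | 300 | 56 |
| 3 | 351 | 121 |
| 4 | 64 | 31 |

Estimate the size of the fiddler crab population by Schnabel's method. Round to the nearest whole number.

N ≈ 1568

Marked at large before each occasion: Mᵢ = Σⱼ<ᵢ (Cⱼ − Rⱼ) → M1=0, M2=294, M3=538, M4=768
Σ MᵢCᵢ = 0·294 + 294·300 + 538·351 + 768·64 = 0 + 88200 + 188838 + 49152 = 326190
Σ Rᵢ = 0 + 56 + 121 + 31 = 208
N̂ = 326190 / 208 ≈ 1568.2 → 1568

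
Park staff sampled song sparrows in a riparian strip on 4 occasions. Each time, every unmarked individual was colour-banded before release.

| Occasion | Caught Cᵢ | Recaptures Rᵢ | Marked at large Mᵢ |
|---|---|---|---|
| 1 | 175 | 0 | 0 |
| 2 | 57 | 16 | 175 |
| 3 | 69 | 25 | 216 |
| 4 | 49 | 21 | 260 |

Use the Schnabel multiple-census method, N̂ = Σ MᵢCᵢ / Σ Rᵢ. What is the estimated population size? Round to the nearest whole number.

N ≈ 607

Σ MᵢCᵢ = 0·175 + 175·57 + 216·69 + 260·49 = 0 + 9975 + 14904 + 12740 = 37619
Σ Rᵢ = 0 + 16 + 25 + 21 = 62
N̂ = 37619 / 62 ≈ 606.8 → 607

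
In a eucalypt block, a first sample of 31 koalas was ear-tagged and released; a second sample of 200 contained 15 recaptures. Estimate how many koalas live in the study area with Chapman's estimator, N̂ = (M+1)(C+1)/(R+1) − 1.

N = 401

N̂ = (31+1)(200+1)/(15+1) − 1 = 32·201/16 − 1
= 6432/16 − 1 = 402 − 1 = 401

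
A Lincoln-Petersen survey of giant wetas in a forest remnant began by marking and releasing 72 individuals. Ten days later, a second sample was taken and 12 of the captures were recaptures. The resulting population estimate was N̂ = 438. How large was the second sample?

From N = M·C/R: C = N·R / M = 438·12 / 72 = 5256 / 72 = 73.

C = 73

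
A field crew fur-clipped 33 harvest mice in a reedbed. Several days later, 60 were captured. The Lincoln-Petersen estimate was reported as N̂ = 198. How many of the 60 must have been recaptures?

From N = M·C/R: R = M·C / N = 33·60 / 198 = 1980 / 198 = 10.

R = 10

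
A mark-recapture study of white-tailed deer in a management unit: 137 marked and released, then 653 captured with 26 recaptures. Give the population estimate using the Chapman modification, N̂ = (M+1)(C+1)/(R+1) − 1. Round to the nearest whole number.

N̂ = (137+1)(653+1)/(26+1) − 1 = 138·654/27 − 1
= 90252/27 − 1 ≈ 3342.7 − 1 ≈ 3341.7 → 3342

N ≈ 3342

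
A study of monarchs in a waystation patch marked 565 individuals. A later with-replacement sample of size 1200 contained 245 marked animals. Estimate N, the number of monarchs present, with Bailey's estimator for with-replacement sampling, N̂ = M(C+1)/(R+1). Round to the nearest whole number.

N ≈ 2758

N̂ = 565·(1200+1)/(245+1) = 565·1201/246 = 678565/246 ≈ 2758.4 → 2758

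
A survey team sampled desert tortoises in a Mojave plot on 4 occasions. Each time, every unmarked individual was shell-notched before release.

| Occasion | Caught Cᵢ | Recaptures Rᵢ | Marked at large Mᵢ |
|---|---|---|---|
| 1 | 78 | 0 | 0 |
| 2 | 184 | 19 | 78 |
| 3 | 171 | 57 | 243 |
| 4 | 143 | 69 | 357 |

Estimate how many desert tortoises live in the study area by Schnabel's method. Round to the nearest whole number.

Σ MᵢCᵢ = 0·78 + 78·184 + 243·171 + 357·143 = 0 + 14352 + 41553 + 51051 = 106956
Σ Rᵢ = 0 + 19 + 57 + 69 = 145
N̂ = 106956 / 145 ≈ 737.6 → 738

N ≈ 738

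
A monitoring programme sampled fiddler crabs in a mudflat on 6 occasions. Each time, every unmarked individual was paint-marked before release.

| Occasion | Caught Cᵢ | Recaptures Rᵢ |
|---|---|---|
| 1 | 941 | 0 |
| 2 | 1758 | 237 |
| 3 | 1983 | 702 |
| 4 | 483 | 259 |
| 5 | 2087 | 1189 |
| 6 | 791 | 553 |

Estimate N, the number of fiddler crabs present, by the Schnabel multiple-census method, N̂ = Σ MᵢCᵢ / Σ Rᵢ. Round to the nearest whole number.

N ≈ 6963

Marked at large before each occasion: Mᵢ = Σⱼ<ᵢ (Cⱼ − Rⱼ) → M1=0, M2=941, M3=2462, M4=3743, M5=3967, M6=4865
Σ MᵢCᵢ = 0·941 + 941·1758 + 2462·1983 + 3743·483 + 3967·2087 + 4865·791 = 0 + 1654278 + 4882146 + 1807869 + 8279129 + 3848215 = 20471637
Σ Rᵢ = 0 + 237 + 702 + 259 + 1189 + 553 = 2940
N̂ = 20471637 / 2940 ≈ 6963.1 → 6963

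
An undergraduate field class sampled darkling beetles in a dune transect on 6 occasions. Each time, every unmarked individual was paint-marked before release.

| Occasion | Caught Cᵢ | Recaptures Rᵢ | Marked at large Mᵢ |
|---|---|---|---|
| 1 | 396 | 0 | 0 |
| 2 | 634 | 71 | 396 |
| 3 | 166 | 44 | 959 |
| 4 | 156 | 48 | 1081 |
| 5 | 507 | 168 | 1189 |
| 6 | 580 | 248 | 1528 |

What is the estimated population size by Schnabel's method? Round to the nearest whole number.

Σ MᵢCᵢ = 0·396 + 396·634 + 959·166 + 1081·156 + 1189·507 + 1528·580 = 0 + 251064 + 159194 + 168636 + 602823 + 886240 = 2067957
Σ Rᵢ = 0 + 71 + 44 + 48 + 168 + 248 = 579
N̂ = 2067957 / 579 ≈ 3571.6 → 3572

N ≈ 3572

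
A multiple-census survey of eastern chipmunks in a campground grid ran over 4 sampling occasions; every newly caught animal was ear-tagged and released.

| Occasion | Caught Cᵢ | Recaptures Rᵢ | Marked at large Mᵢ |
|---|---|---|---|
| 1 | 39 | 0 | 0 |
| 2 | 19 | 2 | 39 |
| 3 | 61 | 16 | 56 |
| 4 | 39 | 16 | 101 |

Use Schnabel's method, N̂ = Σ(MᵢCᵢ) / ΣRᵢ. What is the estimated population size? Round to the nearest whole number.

Σ MᵢCᵢ = 0·39 + 39·19 + 56·61 + 101·39 = 0 + 741 + 3416 + 3939 = 8096
Σ Rᵢ = 0 + 2 + 16 + 16 = 34
N̂ = 8096 / 34 ≈ 238.1 → 238

N ≈ 238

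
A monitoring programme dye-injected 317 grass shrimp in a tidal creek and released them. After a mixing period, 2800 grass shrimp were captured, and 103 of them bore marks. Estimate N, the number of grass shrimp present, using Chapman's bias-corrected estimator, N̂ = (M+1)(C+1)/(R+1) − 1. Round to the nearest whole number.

N̂ = (317+1)(2800+1)/(103+1) − 1 = 318·2801/104 − 1
= 890718/104 − 1 ≈ 8564.6 − 1 ≈ 8563.6 → 8564

N ≈ 8564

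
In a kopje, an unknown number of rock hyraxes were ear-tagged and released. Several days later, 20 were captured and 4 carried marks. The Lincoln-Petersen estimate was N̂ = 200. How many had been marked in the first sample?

M = 40

From N = M·C/R: M = N·R / C = 200·4 / 20 = 800 / 20 = 40.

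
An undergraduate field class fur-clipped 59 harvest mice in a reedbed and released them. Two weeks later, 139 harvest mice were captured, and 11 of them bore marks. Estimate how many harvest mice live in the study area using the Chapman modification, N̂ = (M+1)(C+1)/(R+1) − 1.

N̂ = (59+1)(139+1)/(11+1) − 1 = 60·140/12 − 1
= 8400/12 − 1 = 700 − 1 = 699

N = 699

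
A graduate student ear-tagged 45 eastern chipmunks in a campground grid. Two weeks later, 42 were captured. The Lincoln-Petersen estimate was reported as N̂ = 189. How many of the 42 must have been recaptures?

R = 10

From N = M·C/R: R = M·C / N = 45·42 / 189 = 1890 / 189 = 10.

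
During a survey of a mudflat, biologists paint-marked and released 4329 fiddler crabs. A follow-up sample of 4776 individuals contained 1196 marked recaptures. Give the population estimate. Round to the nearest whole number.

If marked individuals mix randomly, R/C ≈ M/N, giving N ≈ M·C/R.
N = (4329 × 4776) / 1196 = 20675304 / 1196 ≈ 17287.0 → 17287

N ≈ 17,287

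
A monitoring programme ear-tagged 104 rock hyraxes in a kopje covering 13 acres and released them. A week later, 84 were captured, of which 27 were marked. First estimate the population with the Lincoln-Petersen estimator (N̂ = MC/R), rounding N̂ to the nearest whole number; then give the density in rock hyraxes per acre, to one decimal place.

N̂ = 104·84/27 = 8736/27 ≈ 323.6 → 324
Density = N̂ / area = 324 / 13 ≈ 24.92 → 24.9 per acre

density ≈ 24.9 rock hyraxes per acre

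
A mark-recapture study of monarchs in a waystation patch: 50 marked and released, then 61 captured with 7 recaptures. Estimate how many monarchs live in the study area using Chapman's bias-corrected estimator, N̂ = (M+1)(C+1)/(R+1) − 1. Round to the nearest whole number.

N̂ = (50+1)(61+1)/(7+1) − 1 = 51·62/8 − 1
= 3162/8 − 1 ≈ 395.2 − 1 ≈ 394.2 → 394

N ≈ 394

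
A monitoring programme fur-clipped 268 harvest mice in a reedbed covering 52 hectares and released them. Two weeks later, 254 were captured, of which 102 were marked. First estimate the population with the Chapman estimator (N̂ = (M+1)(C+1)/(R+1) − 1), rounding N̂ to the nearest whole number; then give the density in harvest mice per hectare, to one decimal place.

N̂ = 269·255/103 − 1 = 68595/103 − 1 ≈ 665.0 → 665
Density = N̂ / area = 665 / 52 ≈ 12.79 → 12.8 per hectare

density ≈ 12.8 harvest mice per hectare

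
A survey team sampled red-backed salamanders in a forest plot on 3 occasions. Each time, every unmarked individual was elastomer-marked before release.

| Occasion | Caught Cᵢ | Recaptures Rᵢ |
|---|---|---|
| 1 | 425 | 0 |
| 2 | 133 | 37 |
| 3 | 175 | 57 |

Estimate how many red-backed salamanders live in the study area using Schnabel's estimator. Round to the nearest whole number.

N ≈ 1571

Marked at large before each occasion: Mᵢ = Σⱼ<ᵢ (Cⱼ − Rⱼ) → M1=0, M2=425, M3=521
Σ MᵢCᵢ = 0·425 + 425·133 + 521·175 = 0 + 56525 + 91175 = 147700
Σ Rᵢ = 0 + 37 + 57 = 94
N̂ = 147700 / 94 ≈ 1571.3 → 1571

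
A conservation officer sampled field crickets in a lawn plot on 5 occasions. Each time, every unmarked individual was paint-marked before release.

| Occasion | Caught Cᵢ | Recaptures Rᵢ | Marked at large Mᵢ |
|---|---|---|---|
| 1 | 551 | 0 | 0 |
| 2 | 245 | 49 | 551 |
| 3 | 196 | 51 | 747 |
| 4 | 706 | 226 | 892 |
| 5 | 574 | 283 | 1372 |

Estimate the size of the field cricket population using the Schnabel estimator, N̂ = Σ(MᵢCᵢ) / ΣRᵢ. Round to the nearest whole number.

N ≈ 2789

Σ MᵢCᵢ = 0·551 + 551·245 + 747·196 + 892·706 + 1372·574 = 0 + 134995 + 146412 + 629752 + 787528 = 1698687
Σ Rᵢ = 0 + 49 + 51 + 226 + 283 = 609
N̂ = 1698687 / 609 ≈ 2789.3 → 2789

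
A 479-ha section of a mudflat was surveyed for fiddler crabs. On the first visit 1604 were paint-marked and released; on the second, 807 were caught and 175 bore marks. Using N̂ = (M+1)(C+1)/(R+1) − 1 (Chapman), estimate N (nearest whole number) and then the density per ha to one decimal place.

density ≈ 15.4 fiddler crabs per ha

N̂ = 1605·808/176 − 1 = 1296840/176 − 1 ≈ 7367.4 → 7367
Density = N̂ / area = 7367 / 479 ≈ 15.38 → 15.4 per ha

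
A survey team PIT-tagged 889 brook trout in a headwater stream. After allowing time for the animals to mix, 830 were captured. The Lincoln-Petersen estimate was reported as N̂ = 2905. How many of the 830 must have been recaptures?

From N = M·C/R: R = M·C / N = 889·830 / 2905 = 737870 / 2905 = 254.

R = 254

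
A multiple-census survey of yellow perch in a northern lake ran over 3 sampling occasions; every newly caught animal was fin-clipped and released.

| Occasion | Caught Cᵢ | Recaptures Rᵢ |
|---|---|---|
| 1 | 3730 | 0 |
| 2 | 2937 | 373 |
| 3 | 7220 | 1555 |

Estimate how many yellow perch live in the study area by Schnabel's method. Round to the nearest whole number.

N ≈ 29,252

Marked at large before each occasion: Mᵢ = Σⱼ<ᵢ (Cⱼ − Rⱼ) → M1=0, M2=3730, M3=6294
Σ MᵢCᵢ = 0·3730 + 3730·2937 + 6294·7220 = 0 + 10955010 + 45442680 = 56397690
Σ Rᵢ = 0 + 373 + 1555 = 1928
N̂ = 56397690 / 1928 ≈ 29251.9 → 29252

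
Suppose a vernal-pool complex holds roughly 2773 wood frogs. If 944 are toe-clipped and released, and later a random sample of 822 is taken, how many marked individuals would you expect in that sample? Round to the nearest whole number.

Expected recaptures E[R] = M·C / N.
E[R] = 944 × 822 / 2773 = 775968 / 2773 ≈ 279.8 → 280

expected recaptures ≈ 280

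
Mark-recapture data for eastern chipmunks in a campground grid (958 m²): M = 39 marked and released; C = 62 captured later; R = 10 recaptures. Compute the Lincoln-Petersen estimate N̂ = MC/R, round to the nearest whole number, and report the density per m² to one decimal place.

density ≈ 0.3 eastern chipmunks per m²

N̂ = 39·62/10 = 2418/10 ≈ 241.8 → 242
Density = N̂ / area = 242 / 958 ≈ 0.25 → 0.3 per m²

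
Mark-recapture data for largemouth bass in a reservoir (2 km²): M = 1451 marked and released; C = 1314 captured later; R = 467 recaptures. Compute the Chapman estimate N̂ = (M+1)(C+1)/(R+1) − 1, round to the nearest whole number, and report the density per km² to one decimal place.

density ≈ 2039.5 largemouth bass per km²

N̂ = 1452·1315/468 − 1 = 1909380/468 − 1 ≈ 4078.9 → 4079
Density = N̂ / area = 4079 / 2 ≈ 2039.50 → 2039.5 per km²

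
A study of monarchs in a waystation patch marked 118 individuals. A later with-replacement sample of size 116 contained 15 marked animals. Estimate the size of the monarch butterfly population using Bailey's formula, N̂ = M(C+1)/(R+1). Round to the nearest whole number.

N̂ = 118·(116+1)/(15+1) = 118·117/16 = 13806/16 ≈ 862.9 → 863

N ≈ 863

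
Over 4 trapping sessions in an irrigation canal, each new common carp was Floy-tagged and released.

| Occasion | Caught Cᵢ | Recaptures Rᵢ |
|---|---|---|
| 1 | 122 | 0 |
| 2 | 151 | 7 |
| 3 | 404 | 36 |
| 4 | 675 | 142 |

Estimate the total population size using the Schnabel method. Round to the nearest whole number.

N ≈ 2994

Marked at large before each occasion: Mᵢ = Σⱼ<ᵢ (Cⱼ − Rⱼ) → M1=0, M2=122, M3=266, M4=634
Σ MᵢCᵢ = 0·122 + 122·151 + 266·404 + 634·675 = 0 + 18422 + 107464 + 427950 = 553836
Σ Rᵢ = 0 + 7 + 36 + 142 = 185
N̂ = 553836 / 185 ≈ 2993.7 → 2994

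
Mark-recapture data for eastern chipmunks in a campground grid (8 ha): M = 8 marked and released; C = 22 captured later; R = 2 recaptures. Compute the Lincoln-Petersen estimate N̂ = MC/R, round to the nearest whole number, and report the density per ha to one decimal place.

N̂ = 8·22/2 = 176/2 = 88
Density = N̂ / area = 88 / 8 = 11.0 per ha

density ≈ 11.0 eastern chipmunks per ha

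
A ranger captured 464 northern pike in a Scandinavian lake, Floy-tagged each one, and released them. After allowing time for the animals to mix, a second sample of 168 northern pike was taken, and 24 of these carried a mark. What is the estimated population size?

The marked fraction in the recapture sample should equal the marked fraction in the population: 24/168 = 464/N.
N = (464 × 168) / 24 = 77952 / 24 = 3248

N = 3248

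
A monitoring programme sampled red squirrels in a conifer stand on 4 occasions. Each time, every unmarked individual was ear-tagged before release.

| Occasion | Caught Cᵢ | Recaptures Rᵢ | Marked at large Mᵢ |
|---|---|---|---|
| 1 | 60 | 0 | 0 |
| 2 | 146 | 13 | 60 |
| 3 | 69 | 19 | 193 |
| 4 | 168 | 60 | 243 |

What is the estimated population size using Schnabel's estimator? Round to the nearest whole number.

N ≈ 684

Σ MᵢCᵢ = 0·60 + 60·146 + 193·69 + 243·168 = 0 + 8760 + 13317 + 40824 = 62901
Σ Rᵢ = 0 + 13 + 19 + 60 = 92
N̂ = 62901 / 92 ≈ 683.7 → 684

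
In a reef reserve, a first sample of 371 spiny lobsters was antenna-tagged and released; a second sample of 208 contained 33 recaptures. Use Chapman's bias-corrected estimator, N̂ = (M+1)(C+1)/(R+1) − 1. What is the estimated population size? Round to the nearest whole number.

N ≈ 2286

N̂ = (371+1)(208+1)/(33+1) − 1 = 372·209/34 − 1
= 77748/34 − 1 ≈ 2286.7 − 1 ≈ 2285.7 → 2286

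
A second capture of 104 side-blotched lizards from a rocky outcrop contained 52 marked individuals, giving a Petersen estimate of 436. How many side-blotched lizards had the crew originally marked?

M = 218

From N = M·C/R: M = N·R / C = 436·52 / 104 = 22672 / 104 = 218.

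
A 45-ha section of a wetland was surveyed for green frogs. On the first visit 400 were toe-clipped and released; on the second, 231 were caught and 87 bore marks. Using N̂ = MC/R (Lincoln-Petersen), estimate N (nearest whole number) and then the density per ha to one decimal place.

N̂ = 400·231/87 = 92400/87 ≈ 1062.1 → 1062
Density = N̂ / area = 1062 / 45 ≈ 23.60 → 23.6 per ha

density ≈ 23.6 green frogs per ha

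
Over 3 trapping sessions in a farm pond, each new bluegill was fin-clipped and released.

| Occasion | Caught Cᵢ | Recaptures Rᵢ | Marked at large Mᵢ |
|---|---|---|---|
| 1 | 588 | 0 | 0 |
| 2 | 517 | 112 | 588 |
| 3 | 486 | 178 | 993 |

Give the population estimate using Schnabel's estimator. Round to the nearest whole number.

Σ MᵢCᵢ = 0·588 + 588·517 + 993·486 = 0 + 303996 + 482598 = 786594
Σ Rᵢ = 0 + 112 + 178 = 290
N̂ = 786594 / 290 ≈ 2712.4 → 2712

N ≈ 2712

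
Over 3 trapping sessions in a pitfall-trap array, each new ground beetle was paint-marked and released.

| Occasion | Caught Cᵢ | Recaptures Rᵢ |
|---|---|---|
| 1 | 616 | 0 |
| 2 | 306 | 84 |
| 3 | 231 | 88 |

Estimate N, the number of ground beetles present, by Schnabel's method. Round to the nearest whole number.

Marked at large before each occasion: Mᵢ = Σⱼ<ᵢ (Cⱼ − Rⱼ) → M1=0, M2=616, M3=838
Σ MᵢCᵢ = 0·616 + 616·306 + 838·231 = 0 + 188496 + 193578 = 382074
Σ Rᵢ = 0 + 84 + 88 = 172
N̂ = 382074 / 172 ≈ 2221.4 → 2221

N ≈ 2221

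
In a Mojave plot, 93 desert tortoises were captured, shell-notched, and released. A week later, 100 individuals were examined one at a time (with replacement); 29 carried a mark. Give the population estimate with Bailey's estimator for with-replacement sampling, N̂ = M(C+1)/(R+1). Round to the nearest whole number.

N̂ = 93·(100+1)/(29+1) = 93·101/30 = 9393/30 ≈ 313.1 → 313

N ≈ 313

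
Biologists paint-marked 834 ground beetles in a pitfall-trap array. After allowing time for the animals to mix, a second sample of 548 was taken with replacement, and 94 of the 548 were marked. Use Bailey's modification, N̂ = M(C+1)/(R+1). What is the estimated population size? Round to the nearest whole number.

N̂ = 834·(548+1)/(94+1) = 834·549/95 = 457866/95 ≈ 4819.6 → 4820

N ≈ 4820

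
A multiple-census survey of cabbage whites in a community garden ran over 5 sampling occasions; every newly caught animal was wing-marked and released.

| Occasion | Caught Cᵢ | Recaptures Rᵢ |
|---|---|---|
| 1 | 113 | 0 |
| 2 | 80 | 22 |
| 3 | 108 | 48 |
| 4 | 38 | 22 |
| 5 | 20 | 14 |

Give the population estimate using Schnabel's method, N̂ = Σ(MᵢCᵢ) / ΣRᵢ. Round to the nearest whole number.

Marked at large before each occasion: Mᵢ = Σⱼ<ᵢ (Cⱼ − Rⱼ) → M1=0, M2=113, M3=171, M4=231, M5=247
Σ MᵢCᵢ = 0·113 + 113·80 + 171·108 + 231·38 + 247·20 = 0 + 9040 + 18468 + 8778 + 4940 = 41226
Σ Rᵢ = 0 + 22 + 48 + 22 + 14 = 106
N̂ = 41226 / 106 ≈ 388.9 → 389

N ≈ 389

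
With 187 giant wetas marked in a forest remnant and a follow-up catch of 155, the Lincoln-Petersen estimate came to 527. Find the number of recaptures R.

From N = M·C/R: R = M·C / N = 187·155 / 527 = 28985 / 527 = 55.

R = 55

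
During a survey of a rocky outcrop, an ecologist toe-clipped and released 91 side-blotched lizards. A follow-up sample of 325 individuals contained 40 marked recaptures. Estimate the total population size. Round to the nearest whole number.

N ≈ 739

If marked individuals mix randomly, R/C ≈ M/N, giving N ≈ M·C/R.
N = (91 × 325) / 40 = 29575 / 40 ≈ 739.4 → 739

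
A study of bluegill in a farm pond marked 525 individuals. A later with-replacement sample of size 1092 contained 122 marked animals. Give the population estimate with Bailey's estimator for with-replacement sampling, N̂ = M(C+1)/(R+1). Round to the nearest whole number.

N ≈ 4665

N̂ = 525·(1092+1)/(122+1) = 525·1093/123 = 573825/123 ≈ 4665.2 → 4665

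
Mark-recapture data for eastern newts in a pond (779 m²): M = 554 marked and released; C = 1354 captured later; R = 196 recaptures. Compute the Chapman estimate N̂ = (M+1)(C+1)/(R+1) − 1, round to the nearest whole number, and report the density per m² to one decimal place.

N̂ = 555·1355/197 − 1 = 752025/197 − 1 ≈ 3816.4 → 3816
Density = N̂ / area = 3816 / 779 ≈ 4.90 → 4.9 per m²

density ≈ 4.9 eastern newts per m²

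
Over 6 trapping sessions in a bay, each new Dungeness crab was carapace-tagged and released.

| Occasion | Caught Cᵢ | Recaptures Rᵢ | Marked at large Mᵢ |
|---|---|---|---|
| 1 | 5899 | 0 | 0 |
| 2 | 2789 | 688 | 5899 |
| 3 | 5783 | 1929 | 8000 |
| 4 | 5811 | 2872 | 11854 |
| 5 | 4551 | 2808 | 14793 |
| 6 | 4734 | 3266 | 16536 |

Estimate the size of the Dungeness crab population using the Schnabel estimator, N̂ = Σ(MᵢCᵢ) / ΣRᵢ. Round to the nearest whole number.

N ≈ 23,973

Σ MᵢCᵢ = 0·5899 + 5899·2789 + 8000·5783 + 11854·5811 + 14793·4551 + 16536·4734 = 0 + 16452311 + 46264000 + 68883594 + 67322943 + 78281424 = 277204272
Σ Rᵢ = 0 + 688 + 1929 + 2872 + 2808 + 3266 = 11563
N̂ = 277204272 / 11563 ≈ 23973.4 → 23973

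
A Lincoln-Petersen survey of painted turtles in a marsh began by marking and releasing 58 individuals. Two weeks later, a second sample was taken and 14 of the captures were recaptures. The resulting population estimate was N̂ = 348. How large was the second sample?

From N = M·C/R: C = N·R / M = 348·14 / 58 = 4872 / 58 = 84.

C = 84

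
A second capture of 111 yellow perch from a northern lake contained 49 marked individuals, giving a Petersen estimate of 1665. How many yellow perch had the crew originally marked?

M = 735

From N = M·C/R: M = N·R / C = 1665·49 / 111 = 81585 / 111 = 735.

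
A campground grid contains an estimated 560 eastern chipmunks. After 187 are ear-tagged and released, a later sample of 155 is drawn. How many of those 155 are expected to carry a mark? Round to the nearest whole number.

The marked fraction of the population is 187/560, so in a sample of 155 expect C·(M/N) marked.
E[R] = 187 × 155 / 560 = 28985 / 560 ≈ 51.8 → 52

expected recaptures ≈ 52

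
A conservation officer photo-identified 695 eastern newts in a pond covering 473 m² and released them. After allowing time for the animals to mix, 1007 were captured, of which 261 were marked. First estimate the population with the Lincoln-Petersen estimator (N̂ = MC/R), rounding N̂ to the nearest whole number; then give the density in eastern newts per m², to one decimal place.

N̂ = 695·1007/261 = 699865/261 ≈ 2681.48 → 2681
Density = N̂ / area = 2681 / 473 ≈ 5.67 → 5.7 per m²

density ≈ 5.7 eastern newts per m²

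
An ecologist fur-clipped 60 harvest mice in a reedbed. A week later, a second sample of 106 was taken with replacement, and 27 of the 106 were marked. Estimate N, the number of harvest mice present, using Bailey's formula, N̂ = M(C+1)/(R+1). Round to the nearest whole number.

N ≈ 229

N̂ = 60·(106+1)/(27+1) = 60·107/28 = 6420/28 ≈ 229.3 → 229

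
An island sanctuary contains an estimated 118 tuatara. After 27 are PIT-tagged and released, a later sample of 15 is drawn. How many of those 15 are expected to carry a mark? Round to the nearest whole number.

expected recaptures ≈ 3

The marked fraction of the population is 27/118, so in a sample of 15 expect C·(M/N) marked.
E[R] = 27 × 15 / 118 = 405 / 118 ≈ 3.4 → 3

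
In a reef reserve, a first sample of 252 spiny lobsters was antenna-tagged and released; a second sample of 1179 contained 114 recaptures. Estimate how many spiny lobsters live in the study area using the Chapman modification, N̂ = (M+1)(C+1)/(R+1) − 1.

N̂ = (252+1)(1179+1)/(114+1) − 1 = 253·1180/115 − 1
= 298540/115 − 1 = 2596 − 1 = 2595

N = 2595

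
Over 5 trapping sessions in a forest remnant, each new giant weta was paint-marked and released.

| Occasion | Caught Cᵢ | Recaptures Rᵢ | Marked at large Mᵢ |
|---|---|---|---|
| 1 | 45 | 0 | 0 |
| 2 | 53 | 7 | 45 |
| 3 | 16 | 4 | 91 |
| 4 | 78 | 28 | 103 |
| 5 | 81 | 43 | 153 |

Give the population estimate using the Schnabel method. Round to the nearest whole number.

N ≈ 296

Σ MᵢCᵢ = 0·45 + 45·53 + 91·16 + 103·78 + 153·81 = 0 + 2385 + 1456 + 8034 + 12393 = 24268
Σ Rᵢ = 0 + 7 + 4 + 28 + 43 = 82
N̂ = 24268 / 82 ≈ 296.0 → 296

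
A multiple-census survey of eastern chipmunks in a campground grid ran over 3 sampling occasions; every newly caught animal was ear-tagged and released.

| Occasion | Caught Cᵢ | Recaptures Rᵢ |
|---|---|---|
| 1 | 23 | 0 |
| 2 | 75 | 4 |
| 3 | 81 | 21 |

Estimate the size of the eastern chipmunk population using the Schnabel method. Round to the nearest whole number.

N ≈ 374

Marked at large before each occasion: Mᵢ = Σⱼ<ᵢ (Cⱼ − Rⱼ) → M1=0, M2=23, M3=94
Σ MᵢCᵢ = 0·23 + 23·75 + 94·81 = 0 + 1725 + 7614 = 9339
Σ Rᵢ = 0 + 4 + 21 = 25
N̂ = 9339 / 25 ≈ 373.6 → 374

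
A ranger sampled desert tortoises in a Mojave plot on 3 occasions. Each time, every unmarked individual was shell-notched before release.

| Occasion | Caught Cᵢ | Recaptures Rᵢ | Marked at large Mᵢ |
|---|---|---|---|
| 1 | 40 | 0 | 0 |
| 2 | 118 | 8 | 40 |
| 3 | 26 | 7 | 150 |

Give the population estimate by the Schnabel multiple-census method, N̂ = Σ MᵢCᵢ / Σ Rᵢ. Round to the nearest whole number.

Σ MᵢCᵢ = 0·40 + 40·118 + 150·26 = 0 + 4720 + 3900 = 8620
Σ Rᵢ = 0 + 8 + 7 = 15
N̂ = 8620 / 15 ≈ 574.7 → 575

N ≈ 575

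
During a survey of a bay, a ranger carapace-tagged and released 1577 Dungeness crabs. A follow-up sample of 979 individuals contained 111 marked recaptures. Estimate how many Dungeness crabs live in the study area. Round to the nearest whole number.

N ≈ 13,909

N = (1577 × 979) / 111 = 1543883 / 111 ≈ 13908.9 → 13909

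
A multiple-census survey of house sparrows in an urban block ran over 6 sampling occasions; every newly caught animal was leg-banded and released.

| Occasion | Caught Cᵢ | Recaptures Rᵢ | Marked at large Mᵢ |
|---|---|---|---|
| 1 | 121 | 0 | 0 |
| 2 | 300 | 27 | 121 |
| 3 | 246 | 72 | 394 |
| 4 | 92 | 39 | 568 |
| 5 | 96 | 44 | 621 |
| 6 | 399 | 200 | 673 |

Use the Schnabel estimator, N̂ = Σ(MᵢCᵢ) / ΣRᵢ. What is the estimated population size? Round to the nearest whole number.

N ≈ 1345

Σ MᵢCᵢ = 0·121 + 121·300 + 394·246 + 568·92 + 621·96 + 673·399 = 0 + 36300 + 96924 + 52256 + 59616 + 268527 = 513623
Σ Rᵢ = 0 + 27 + 72 + 39 + 44 + 200 = 382
N̂ = 513623 / 382 ≈ 1344.6 → 1345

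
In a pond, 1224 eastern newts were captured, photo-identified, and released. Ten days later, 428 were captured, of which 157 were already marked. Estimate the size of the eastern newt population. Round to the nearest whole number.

N = (1224 × 428) / 157 = 523872 / 157 ≈ 3336.8 → 3337

N ≈ 3337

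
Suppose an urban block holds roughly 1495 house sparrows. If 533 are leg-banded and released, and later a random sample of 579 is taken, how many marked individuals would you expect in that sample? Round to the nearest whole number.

expected recaptures ≈ 206

Expected recaptures E[R] = M·C / N.
E[R] = 533 × 579 / 1495 = 308607 / 1495 ≈ 206.4 → 206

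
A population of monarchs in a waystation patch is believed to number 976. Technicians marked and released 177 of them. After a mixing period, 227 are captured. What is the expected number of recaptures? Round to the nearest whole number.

expected recaptures ≈ 41

Expected recaptures E[R] = M·C / N.
E[R] = 177 × 227 / 976 = 40179 / 976 ≈ 41.2 → 41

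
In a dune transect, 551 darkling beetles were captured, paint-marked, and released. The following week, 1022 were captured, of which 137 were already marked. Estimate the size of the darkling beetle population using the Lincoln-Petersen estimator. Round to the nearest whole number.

N ≈ 4110

N = (551 × 1022) / 137 = 563122 / 137 ≈ 4110.4 → 4110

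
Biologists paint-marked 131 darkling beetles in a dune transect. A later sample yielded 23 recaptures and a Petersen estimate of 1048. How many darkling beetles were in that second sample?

C = 184

From N = M·C/R: C = N·R / M = 1048·23 / 131 = 24104 / 131 = 184.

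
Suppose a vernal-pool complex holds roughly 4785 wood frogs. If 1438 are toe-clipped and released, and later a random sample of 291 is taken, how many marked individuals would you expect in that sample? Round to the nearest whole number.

expected recaptures ≈ 87

The marked fraction of the population is 1438/4785, so in a sample of 291 expect C·(M/N) marked.
E[R] = 1438 × 291 / 4785 = 418458 / 4785 ≈ 87.45 → 87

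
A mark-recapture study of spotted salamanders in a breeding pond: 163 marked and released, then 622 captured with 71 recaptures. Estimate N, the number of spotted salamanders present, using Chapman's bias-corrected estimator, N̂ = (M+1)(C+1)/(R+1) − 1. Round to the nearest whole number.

N ≈ 1418

N̂ = (163+1)(622+1)/(71+1) − 1 = 164·623/72 − 1
= 102172/72 − 1 ≈ 1419.1 − 1 ≈ 1418.1 → 1418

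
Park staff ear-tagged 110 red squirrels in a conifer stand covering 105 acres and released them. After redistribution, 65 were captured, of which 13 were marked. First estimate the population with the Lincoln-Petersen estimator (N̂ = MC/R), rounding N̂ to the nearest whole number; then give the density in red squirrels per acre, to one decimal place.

density ≈ 5.2 red squirrels per acre

N̂ = 110·65/13 = 7150/13 = 550
Density = N̂ / area = 550 / 105 ≈ 5.24 → 5.2 per acre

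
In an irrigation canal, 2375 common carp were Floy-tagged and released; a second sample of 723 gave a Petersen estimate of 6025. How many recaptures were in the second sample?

R = 285

From N = M·C/R: R = M·C / N = 2375·723 / 6025 = 1717125 / 6025 = 285.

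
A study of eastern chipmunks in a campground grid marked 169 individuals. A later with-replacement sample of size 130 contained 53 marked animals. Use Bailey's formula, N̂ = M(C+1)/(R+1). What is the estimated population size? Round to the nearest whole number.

N̂ = 169·(130+1)/(53+1) = 169·131/54 = 22139/54 ≈ 410.0 → 410

N ≈ 410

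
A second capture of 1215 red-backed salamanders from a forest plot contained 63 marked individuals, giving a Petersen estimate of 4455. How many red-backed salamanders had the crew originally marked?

From N = M·C/R: M = N·R / C = 4455·63 / 1215 = 280665 / 1215 = 231.

M = 231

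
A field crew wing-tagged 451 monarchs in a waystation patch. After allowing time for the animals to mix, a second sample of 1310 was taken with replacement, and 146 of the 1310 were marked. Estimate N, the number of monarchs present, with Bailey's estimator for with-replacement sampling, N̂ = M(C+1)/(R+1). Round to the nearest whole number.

N ≈ 4022

N̂ = 451·(1310+1)/(146+1) = 451·1311/147 = 591261/147 ≈ 4022.2 → 4022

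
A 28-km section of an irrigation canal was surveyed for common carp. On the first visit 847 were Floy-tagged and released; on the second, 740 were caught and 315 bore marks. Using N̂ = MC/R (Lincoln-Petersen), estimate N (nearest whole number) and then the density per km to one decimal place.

N̂ = 847·740/315 = 626780/315 ≈ 1989.8 → 1990
Density = N̂ / area = 1990 / 28 ≈ 71.07 → 71.1 per km

density ≈ 71.1 common carp per km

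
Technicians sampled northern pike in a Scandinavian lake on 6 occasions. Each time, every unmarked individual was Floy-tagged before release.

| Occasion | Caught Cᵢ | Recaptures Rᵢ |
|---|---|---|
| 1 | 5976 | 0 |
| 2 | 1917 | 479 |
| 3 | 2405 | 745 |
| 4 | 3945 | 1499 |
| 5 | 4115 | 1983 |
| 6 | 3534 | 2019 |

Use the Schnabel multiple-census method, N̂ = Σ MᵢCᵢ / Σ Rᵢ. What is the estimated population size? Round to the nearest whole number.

Marked at large before each occasion: Mᵢ = Σⱼ<ᵢ (Cⱼ − Rⱼ) → M1=0, M2=5976, M3=7414, M4=9074, M5=11520, M6=13652
Σ MᵢCᵢ = 0·5976 + 5976·1917 + 7414·2405 + 9074·3945 + 11520·4115 + 13652·3534 = 0 + 11455992 + 17830670 + 35796930 + 47404800 + 48246168 = 160734560
Σ Rᵢ = 0 + 479 + 745 + 1499 + 1983 + 2019 = 6725
N̂ = 160734560 / 6725 ≈ 23901.0 → 23901

N ≈ 23,901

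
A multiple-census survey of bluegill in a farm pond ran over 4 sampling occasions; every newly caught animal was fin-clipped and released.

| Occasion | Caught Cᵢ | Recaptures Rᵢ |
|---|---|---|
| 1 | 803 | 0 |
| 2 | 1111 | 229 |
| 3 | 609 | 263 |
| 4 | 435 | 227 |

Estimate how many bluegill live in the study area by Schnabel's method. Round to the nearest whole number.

N ≈ 3897

Marked at large before each occasion: Mᵢ = Σⱼ<ᵢ (Cⱼ − Rⱼ) → M1=0, M2=803, M3=1685, M4=2031
Σ MᵢCᵢ = 0·803 + 803·1111 + 1685·609 + 2031·435 = 0 + 892133 + 1026165 + 883485 = 2801783
Σ Rᵢ = 0 + 229 + 263 + 227 = 719
N̂ = 2801783 / 719 ≈ 3896.8 → 3897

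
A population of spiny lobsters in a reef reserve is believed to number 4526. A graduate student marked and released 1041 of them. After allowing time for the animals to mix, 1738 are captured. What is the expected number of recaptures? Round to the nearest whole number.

expected recaptures ≈ 400

Expected recaptures E[R] = M·C / N.
E[R] = 1041 × 1738 / 4526 = 1809258 / 4526 ≈ 399.7 → 400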